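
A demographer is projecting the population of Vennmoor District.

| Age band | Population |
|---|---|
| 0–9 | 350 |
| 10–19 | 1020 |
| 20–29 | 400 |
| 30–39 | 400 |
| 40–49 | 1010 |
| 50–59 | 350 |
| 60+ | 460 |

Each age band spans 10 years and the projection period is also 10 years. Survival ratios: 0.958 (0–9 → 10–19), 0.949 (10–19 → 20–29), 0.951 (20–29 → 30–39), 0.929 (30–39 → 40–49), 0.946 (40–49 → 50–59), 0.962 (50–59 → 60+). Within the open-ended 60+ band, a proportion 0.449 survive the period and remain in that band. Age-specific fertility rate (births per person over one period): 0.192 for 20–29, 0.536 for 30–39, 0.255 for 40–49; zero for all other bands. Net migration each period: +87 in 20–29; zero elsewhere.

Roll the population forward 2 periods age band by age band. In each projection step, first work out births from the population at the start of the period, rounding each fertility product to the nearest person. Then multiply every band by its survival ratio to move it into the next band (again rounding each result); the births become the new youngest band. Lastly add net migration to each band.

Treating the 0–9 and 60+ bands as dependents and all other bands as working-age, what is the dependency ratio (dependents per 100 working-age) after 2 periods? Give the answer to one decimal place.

63.1

Numbering the groups 1..7 from youngest to oldest:
Period 1:
Births: 400 × 0.192 = 77 ; 400 × 0.536 = 214 ; 1010 × 0.255 = 258 — total 549
Group 2: 350 × 0.958 = 335
Group 3: 1020 × 0.949 = 968
Group 4: 400 × 0.951 = 380
Group 5: 400 × 0.929 = 372
Group 6: 1010 × 0.946 = 955
Group 7: 350 × 0.962 + 460 × 0.449 = 337 + 207 = 544
Net migration: Group 3 + 87 → 1055
End of period: [549, 335, 1055, 380, 372, 955, 544]
Period 2:
Births: 1055 × 0.192 = 203 ; 380 × 0.536 = 204 ; 372 × 0.255 = 95 — total 502
Group 2: 549 × 0.958 = 526
Group 3: 335 × 0.949 = 318
Group 4: 1055 × 0.951 = 1003
Group 5: 380 × 0.929 = 353
Group 6: 372 × 0.946 = 352
Group 7: 955 × 0.962 + 544 × 0.449 = 919 + 244 = 1163
Net migration: Group 3 + 87 → 405
End of period: [502, 526, 405, 1003, 353, 352, 1163]
Dependents (band 0–9 + band 60+) = 502 + 1163 = 1665; working-age = 2639; ratio = 1665/2639 × 100 = 63.1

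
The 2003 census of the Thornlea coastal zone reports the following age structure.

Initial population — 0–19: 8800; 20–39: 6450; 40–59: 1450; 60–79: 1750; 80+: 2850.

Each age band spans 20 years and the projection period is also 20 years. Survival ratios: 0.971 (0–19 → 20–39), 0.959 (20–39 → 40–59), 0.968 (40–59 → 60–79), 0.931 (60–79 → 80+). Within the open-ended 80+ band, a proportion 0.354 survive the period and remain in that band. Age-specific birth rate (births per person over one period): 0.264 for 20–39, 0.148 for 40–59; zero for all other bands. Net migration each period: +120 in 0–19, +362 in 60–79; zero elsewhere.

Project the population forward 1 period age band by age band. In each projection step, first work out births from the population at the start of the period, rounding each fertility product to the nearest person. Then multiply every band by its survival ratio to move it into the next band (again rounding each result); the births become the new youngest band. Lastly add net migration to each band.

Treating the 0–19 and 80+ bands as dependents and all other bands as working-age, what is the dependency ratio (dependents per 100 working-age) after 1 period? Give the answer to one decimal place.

Call the groups 1 to 5, youngest first.
After projecting period 1:
Births: 6450 × 0.264 = 1703 ; 1450 × 0.148 = 215 → total 1918
Group 2: 8800 × 0.971 = 8545
Group 3: 6450 × 0.959 = 6186
Group 4: 1450 × 0.968 = 1404
Group 5: 1750 × 0.931 + 2850 × 0.354 = 1629 + 1009 = 2638
Net migration: Group 1 + 120 → 2038; Group 4 + 362 → 1766
End of period: [2038, 8545, 6186, 1766, 2638]
Dependents (band 0–19 + band 80+) = 2038 + 2638 = 4676; working-age = 16497; ratio = 4676/16497 × 100 = 28.3

28.3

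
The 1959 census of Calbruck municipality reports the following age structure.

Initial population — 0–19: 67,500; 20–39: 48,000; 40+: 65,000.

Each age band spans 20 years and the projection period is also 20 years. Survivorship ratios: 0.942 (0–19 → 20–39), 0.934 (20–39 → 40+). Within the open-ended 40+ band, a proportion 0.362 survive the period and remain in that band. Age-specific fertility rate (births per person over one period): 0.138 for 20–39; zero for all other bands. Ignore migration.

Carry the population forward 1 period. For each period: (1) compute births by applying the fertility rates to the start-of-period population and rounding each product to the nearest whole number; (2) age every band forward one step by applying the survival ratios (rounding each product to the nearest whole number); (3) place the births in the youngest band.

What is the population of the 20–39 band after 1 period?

63585

Period 1.
Births: 48000 × 0.138 = 6624
20–39: 67500 × 0.942 = 63585
40+: 48000 × 0.934 + 65000 × 0.362 = 44832 + 23530 = 68362
Population now: 0–19=6624, 20–39=63585, 40+=68362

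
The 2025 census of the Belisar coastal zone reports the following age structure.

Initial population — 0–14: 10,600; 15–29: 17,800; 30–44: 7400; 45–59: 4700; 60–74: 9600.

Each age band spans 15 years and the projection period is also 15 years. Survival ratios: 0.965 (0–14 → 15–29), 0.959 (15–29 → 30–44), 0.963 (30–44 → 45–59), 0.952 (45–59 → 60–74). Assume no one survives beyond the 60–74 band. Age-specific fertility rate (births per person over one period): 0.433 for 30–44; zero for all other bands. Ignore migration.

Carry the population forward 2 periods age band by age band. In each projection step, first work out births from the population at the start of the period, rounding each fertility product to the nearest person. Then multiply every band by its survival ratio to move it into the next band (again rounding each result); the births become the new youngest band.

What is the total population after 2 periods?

After projecting period 1:
Births: 7400 × 0.433 = 3204
15–29: 10600 × 0.965 = 10229
30–44: 17800 × 0.959 = 17070
45–59: 7400 × 0.963 = 7126
60–74: 4700 × 0.952 = 4474
End of period: [3204, 10229, 17070, 7126, 4474]
After projecting period 2:
Births: 17070 × 0.433 = 7391
15–29: 3204 × 0.965 = 3092
30–44: 10229 × 0.959 = 9810
45–59: 17070 × 0.963 = 16438
60–74: 7126 × 0.952 = 6784
End of period: [7391, 3092, 9810, 16438, 6784]
Total after period 2: 7391 + 3092 + 9810 + 16438 + 6784 = 43515

43515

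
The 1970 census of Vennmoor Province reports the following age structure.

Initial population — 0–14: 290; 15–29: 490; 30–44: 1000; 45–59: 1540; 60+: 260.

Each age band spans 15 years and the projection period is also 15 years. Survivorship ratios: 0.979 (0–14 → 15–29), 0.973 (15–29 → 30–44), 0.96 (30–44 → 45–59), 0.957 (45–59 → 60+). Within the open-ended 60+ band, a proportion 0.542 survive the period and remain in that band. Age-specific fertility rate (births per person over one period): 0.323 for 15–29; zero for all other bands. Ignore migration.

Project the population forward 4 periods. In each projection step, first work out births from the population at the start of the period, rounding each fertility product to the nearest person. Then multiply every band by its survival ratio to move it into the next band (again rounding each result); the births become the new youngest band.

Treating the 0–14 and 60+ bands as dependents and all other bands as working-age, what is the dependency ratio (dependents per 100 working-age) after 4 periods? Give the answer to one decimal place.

Numbering the groups 1..5 from youngest to oldest:
After projecting period 1:
Births: 490 × 0.323 = 158
Group 2: 290 × 0.979 = 284
Group 3: 490 × 0.973 = 477
Group 4: 1000 × 0.96 = 960
Group 5: 1540 × 0.957 + 260 × 0.542 = 1474 + 141 = 1615
Population now: 0–14=158, 15–29=284, 30–44=477, 45–59=960, 60+=1615
After projecting period 2:
Births: 284 × 0.323 = 92
Group 2: 158 × 0.979 = 155
Group 3: 284 × 0.973 = 276
Group 4: 477 × 0.96 = 458
Group 5: 960 × 0.957 + 1615 × 0.542 = 919 + 875 = 1794
Population now: 0–14=92, 15–29=155, 30–44=276, 45–59=458, 60+=1794
After projecting period 3:
Births: 155 × 0.323 = 50
Group 2: 92 × 0.979 = 90
Group 3: 155 × 0.973 = 151
Group 4: 276 × 0.96 = 265
Group 5: 458 × 0.957 + 1794 × 0.542 = 438 + 972 = 1410
Population now: 0–14=50, 15–29=90, 30–44=151, 45–59=265, 60+=1410
After projecting period 4:
Births: 90 × 0.323 = 29
Group 2: 50 × 0.979 = 49
Group 3: 90 × 0.973 = 88
Group 4: 151 × 0.96 = 145
Group 5: 265 × 0.957 + 1410 × 0.542 = 254 + 764 = 1018
Population now: 0–14=29, 15–29=49, 30–44=88, 45–59=145, 60+=1018
Dependents (band 0–14 + band 60+) = 29 + 1018 = 1047; working-age = 282; ratio = 1047/282 × 100 = 371.3

371.3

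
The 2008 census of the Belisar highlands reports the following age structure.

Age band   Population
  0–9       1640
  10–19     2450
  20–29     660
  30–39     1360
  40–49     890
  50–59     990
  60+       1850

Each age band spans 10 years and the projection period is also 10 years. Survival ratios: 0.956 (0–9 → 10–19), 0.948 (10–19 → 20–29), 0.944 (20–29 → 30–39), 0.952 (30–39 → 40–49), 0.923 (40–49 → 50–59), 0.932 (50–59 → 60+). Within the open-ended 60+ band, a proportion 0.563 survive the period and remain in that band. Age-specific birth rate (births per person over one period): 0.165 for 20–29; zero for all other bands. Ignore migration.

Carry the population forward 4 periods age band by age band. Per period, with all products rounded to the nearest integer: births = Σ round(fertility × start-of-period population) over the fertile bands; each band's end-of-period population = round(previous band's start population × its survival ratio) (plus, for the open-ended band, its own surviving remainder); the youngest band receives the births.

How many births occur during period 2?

Call the bands 1 to 7, youngest first.
Period 1.
Births: 660 × 0.165 = 109
Band 2: 1640 × 0.956 = 1568
Band 3: 2450 × 0.948 = 2323
Band 4: 660 × 0.944 = 623
Band 5: 1360 × 0.952 = 1295
Band 6: 890 × 0.923 = 821
Band 7: 990 × 0.932 + 1850 × 0.563 = 923 + 1042 = 1965
Giving 109 / 1568 / 2323 / 623 / 1295 / 821 / 1965.
Period 2.
Births: 2323 × 0.165 = 383
Band 2: 109 × 0.956 = 104
Band 3: 1568 × 0.948 = 1486
Band 4: 2323 × 0.944 = 2193
Band 5: 623 × 0.952 = 593
Band 6: 1295 × 0.923 = 1195
Band 7: 821 × 0.932 + 1965 × 0.563 = 765 + 1106 = 1871
Giving 383 / 104 / 1486 / 2193 / 593 / 1195 / 1871.

383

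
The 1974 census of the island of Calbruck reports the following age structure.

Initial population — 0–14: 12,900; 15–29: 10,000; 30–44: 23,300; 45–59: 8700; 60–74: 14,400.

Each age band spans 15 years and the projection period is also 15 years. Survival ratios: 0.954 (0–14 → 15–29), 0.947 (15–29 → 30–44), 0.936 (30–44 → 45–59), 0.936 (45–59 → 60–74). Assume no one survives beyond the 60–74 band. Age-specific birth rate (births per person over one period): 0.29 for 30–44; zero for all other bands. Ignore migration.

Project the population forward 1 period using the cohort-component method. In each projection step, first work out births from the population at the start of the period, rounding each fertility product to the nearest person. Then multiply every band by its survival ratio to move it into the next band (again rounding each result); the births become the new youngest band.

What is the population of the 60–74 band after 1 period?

Period 1.
Births: 23300 * 0.29 = 6757
15–29: 12900 * 0.954 = 12307
30–44: 10000 * 0.947 = 9470
45–59: 23300 * 0.936 = 21809
60–74: 8700 * 0.936 = 8143
→ [6757, 12307, 9470, 21809, 8143]

8143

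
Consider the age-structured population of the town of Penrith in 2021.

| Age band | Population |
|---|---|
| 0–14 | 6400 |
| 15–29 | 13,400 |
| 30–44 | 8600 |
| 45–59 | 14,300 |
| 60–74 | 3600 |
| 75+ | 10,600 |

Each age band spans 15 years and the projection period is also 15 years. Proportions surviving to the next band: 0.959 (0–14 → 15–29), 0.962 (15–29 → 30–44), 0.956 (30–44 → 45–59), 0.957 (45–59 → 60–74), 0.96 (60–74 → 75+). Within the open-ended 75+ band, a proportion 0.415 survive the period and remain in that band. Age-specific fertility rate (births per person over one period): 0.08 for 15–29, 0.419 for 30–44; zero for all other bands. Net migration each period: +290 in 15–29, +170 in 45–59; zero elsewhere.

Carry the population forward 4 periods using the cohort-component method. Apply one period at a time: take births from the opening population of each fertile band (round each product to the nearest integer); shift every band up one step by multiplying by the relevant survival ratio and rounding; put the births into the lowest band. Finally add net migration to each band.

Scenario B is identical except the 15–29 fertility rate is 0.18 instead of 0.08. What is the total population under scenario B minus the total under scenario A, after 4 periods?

(Bands numbered youngest = 1 to oldest = 6.)
Period 1:
Births: 13400 * 0.08 = 1072, 8600 * 0.419 = 3603 → total 4675
Band 2: 6400 * 0.959 = 6138
Band 3: 13400 * 0.962 = 12891
Band 4: 8600 * 0.956 = 8222
Band 5: 14300 * 0.957 = 13685
Band 6: 3600 * 0.96 + 10600 * 0.415 = 3456 + 4399 = 7855
Net migration: Band 2 + 290 → 6428; Band 4 + 170 → 8392
Giving 4675 / 6428 / 12891 / 8392 / 13685 / 7855.
Period 2:
Births: 6428 * 0.08 = 514, 12891 * 0.419 = 5401 → total 5915
Band 2: 4675 * 0.959 = 4483
Band 3: 6428 * 0.962 = 6184
Band 4: 12891 * 0.956 = 12324
Band 5: 8392 * 0.957 = 8031
Band 6: 13685 * 0.96 + 7855 * 0.415 = 13138 + 3260 = 16398
Net migration: Band 2 + 290 → 4773; Band 4 + 170 → 12494
Giving 5915 / 4773 / 6184 / 12494 / 8031 / 16398.
Period 3:
Births: 4773 * 0.08 = 382, 6184 * 0.419 = 2591 → total 2973
Band 2: 5915 * 0.959 = 5672
Band 3: 4773 * 0.962 = 4592
Band 4: 6184 * 0.956 = 5912
Band 5: 12494 * 0.957 = 11957
Band 6: 8031 * 0.96 + 16398 * 0.415 = 7710 + 6805 = 14515
Net migration: Band 2 + 290 → 5962; Band 4 + 170 → 6082
Giving 2973 / 5962 / 4592 / 6082 / 11957 / 14515.
Period 4:
Births: 5962 * 0.08 = 477, 4592 * 0.419 = 1924 → total 2401
Band 2: 2973 * 0.959 = 2851
Band 3: 5962 * 0.962 = 5735
Band 4: 4592 * 0.956 = 4390
Band 5: 6082 * 0.957 = 5820
Band 6: 11957 * 0.96 + 14515 * 0.415 = 11479 + 6024 = 17503
Net migration: Band 2 + 290 → 3141; Band 4 + 170 → 4560
Giving 2401 / 3141 / 5735 / 4560 / 5820 / 17503.
Scenario A total after 4 periods: 39160
Scenario B projection —
Period 1:
Births: 13400 * 0.18 = 2412, 8600 * 0.419 = 3603 → total 6015
Band 2: 6400 * 0.959 = 6138
Band 3: 13400 * 0.962 = 12891
Band 4: 8600 * 0.956 = 8222
Band 5: 14300 * 0.957 = 13685
Band 6: 3600 * 0.96 + 10600 * 0.415 = 3456 + 4399 = 7855
Net migration: Band 2 + 290 → 6428; Band 4 + 170 → 8392
Giving 6015 / 6428 / 12891 / 8392 / 13685 / 7855.
Period 2:
Births: 6428 * 0.18 = 1157, 12891 * 0.419 = 5401 → total 6558
Band 2: 6015 * 0.959 = 5768
Band 3: 6428 * 0.962 = 6184
Band 4: 12891 * 0.956 = 12324
Band 5: 8392 * 0.957 = 8031
Band 6: 13685 * 0.96 + 7855 * 0.415 = 13138 + 3260 = 16398
Net migration: Band 2 + 290 → 6058; Band 4 + 170 → 12494
Giving 6558 / 6058 / 6184 / 12494 / 8031 / 16398.
Period 3:
Births: 6058 * 0.18 = 1090, 6184 * 0.419 = 2591 → total 3681
Band 2: 6558 * 0.959 = 6289
Band 3: 6058 * 0.962 = 5828
Band 4: 6184 * 0.956 = 5912
Band 5: 12494 * 0.957 = 11957
Band 6: 8031 * 0.96 + 16398 * 0.415 = 7710 + 6805 = 14515
Net migration: Band 2 + 290 → 6579; Band 4 + 170 → 6082
Giving 3681 / 6579 / 5828 / 6082 / 11957 / 14515.
Period 4:
Births: 6579 * 0.18 = 1184, 5828 * 0.419 = 2442 → total 3626
Band 2: 3681 * 0.959 = 3530
Band 3: 6579 * 0.962 = 6329
Band 4: 5828 * 0.956 = 5572
Band 5: 6082 * 0.957 = 5820
Band 6: 11957 * 0.96 + 14515 * 0.415 = 11479 + 6024 = 17503
Net migration: Band 2 + 290 → 3820; Band 4 + 170 → 5742
Giving 3626 / 3820 / 6329 / 5742 / 5820 / 17503.
Scenario B total after 4 periods: 42840
Difference B − A = 42840 − 39160 = 3680

3680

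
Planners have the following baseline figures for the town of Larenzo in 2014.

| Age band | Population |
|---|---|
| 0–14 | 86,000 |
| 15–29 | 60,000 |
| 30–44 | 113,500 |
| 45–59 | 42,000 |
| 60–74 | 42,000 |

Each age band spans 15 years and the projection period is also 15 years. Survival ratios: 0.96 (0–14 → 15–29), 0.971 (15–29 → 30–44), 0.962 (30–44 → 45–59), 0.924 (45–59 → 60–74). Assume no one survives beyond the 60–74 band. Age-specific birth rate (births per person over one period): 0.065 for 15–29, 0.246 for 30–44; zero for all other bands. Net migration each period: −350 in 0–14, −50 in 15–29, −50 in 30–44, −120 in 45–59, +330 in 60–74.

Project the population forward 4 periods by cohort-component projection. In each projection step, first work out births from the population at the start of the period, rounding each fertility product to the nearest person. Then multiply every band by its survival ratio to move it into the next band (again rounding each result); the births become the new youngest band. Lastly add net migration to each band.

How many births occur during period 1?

Call the bands 1 to 5, youngest first.
Period 1.
Births: 60000 * 0.065 = 3900  |  113500 * 0.246 = 27921 → total 31821
Band 2: 86000 * 0.96 = 82560
Band 3: 60000 * 0.971 = 58260
Band 4: 113500 * 0.962 = 109187
Band 5: 42000 * 0.924 = 38808
Net migration: Band 1 − 350 → 31471; Band 2 − 50 → 82510; Band 3 − 50 → 58210; Band 4 − 120 → 109067; Band 5 + 330 → 39138
Population now: 0–14=31471, 15–29=82510, 30–44=58210, 45–59=109067, 60–74=39138

31821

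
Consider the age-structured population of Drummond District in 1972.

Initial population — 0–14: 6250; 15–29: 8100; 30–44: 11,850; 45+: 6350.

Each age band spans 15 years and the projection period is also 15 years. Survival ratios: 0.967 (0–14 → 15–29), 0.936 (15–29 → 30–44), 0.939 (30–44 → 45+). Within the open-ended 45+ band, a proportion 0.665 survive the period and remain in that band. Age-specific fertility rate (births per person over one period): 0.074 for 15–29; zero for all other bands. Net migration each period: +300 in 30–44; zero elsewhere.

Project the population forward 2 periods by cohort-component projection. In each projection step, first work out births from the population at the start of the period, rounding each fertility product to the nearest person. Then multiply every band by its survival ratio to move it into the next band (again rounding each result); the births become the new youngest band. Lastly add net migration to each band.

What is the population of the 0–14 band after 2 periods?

447

Period 1.
Births: 8100 × 0.074 = 599
15–29: 6250 × 0.967 = 6044
30–44: 8100 × 0.936 = 7582
45+: 11850 × 0.939 + 6350 × 0.665 = 11127 + 4223 = 15350
Net migration: 30–44 + 300 → 7882
Giving 599 / 6044 / 7882 / 15350.
Period 2.
Births: 6044 × 0.074 = 447
15–29: 599 × 0.967 = 579
30–44: 6044 × 0.936 = 5657
45+: 7882 × 0.939 + 15350 × 0.665 = 7401 + 10208 = 17609
Net migration: 30–44 + 300 → 5957
Giving 447 / 579 / 5957 / 17609.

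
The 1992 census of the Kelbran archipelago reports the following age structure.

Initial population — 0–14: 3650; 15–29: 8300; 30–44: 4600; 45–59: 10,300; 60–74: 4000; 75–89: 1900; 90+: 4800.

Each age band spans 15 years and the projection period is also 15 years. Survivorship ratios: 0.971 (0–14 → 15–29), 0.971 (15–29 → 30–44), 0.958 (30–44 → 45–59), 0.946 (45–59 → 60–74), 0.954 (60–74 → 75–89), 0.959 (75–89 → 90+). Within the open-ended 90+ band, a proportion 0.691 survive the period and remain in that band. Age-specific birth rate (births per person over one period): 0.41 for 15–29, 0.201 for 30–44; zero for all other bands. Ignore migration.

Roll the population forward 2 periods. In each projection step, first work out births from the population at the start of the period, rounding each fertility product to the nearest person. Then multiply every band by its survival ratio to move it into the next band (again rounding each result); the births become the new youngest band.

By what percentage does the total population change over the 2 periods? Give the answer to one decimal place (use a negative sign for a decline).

Period 1:
Births: 8300 × 0.41 = 3403  |  4600 × 0.201 = 925 — total 4328
15–29: 3650 × 0.971 = 3544
30–44: 8300 × 0.971 = 8059
45–59: 4600 × 0.958 = 4407
60–74: 10300 × 0.946 = 9744
75–89: 4000 × 0.954 = 3816
90+: 1900 × 0.959 + 4800 × 0.691 = 1822 + 3317 = 5139
Population now: 0–14=4328, 15–29=3544, 30–44=8059, 45–59=4407, 60–74=9744, 75–89=3816, 90+=5139
Period 2:
Births: 3544 × 0.41 = 1453  |  8059 × 0.201 = 1620 — total 3073
15–29: 4328 × 0.971 = 4202
30–44: 3544 × 0.971 = 3441
45–59: 8059 × 0.958 = 7721
60–74: 4407 × 0.946 = 4169
75–89: 9744 × 0.954 = 9296
90+: 3816 × 0.959 + 5139 × 0.691 = 3660 + 3551 = 7211
Population now: 0–14=3073, 15–29=4202, 30–44=3441, 45–59=7721, 60–74=4169, 75–89=9296, 90+=7211
Total: 37550 → 39113; change = 1563; percentage change = 4.2%

4.2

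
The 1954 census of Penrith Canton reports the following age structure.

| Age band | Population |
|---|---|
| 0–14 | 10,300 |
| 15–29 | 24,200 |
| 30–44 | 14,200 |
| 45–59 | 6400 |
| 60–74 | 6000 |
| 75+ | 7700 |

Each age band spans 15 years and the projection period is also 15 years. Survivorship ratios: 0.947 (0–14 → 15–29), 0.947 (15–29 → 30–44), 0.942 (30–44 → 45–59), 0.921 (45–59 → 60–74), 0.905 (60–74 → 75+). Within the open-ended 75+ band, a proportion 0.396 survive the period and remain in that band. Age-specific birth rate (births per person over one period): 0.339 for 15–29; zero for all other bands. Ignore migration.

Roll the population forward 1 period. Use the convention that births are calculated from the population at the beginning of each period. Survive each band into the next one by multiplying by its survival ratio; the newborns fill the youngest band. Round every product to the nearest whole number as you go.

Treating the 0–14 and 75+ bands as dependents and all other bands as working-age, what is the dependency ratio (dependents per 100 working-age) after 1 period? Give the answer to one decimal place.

32.1

Call the groups 1 to 6, youngest first.
[period 1]
Births: 24200 × 0.339 = 8204
Group 2: 10300 × 0.947 = 9754
Group 3: 24200 × 0.947 = 22917
Group 4: 14200 × 0.942 = 13376
Group 5: 6400 × 0.921 = 5894
Group 6: 6000 × 0.905 + 7700 × 0.396 = 5430 + 3049 = 8479
Giving 8204 / 9754 / 22917 / 13376 / 5894 / 8479.
Dependents (band 0–14 + band 75+) = 8204 + 8479 = 16683; working-age = 51941; ratio = 16683/51941 × 100 = 32.1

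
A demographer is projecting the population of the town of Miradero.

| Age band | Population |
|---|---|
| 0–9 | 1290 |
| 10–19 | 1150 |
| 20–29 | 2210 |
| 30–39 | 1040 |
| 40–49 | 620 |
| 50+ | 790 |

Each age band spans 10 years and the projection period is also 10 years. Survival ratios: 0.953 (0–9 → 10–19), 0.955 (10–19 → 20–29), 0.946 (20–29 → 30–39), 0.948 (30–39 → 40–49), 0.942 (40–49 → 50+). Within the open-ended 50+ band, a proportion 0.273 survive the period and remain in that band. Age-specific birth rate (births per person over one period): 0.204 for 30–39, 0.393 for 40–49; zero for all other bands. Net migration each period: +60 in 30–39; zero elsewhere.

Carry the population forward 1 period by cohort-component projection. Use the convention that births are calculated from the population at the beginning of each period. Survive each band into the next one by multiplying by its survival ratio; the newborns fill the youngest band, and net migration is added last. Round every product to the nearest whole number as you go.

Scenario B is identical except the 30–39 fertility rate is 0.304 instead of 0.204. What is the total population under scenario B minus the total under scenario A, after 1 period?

Period 1:
Births: 1040 × 0.204 = 212  |  620 × 0.393 = 244 → total 456
10–19: 1290 × 0.953 = 1229
20–29: 1150 × 0.955 = 1098
30–39: 2210 × 0.946 = 2091
40–49: 1040 × 0.948 = 986
50+: 620 × 0.942 + 790 × 0.273 = 584 + 216 = 800
Net migration: 30–39 + 60 → 2151
Population now: 0–9=456, 10–19=1229, 20–29=1098, 30–39=2151, 40–49=986, 50+=800
Scenario A total after 1 period: 6720
Scenario B projection —
Period 1:
Births: 1040 × 0.304 = 316  |  620 × 0.393 = 244 → total 560
10–19: 1290 × 0.953 = 1229
20–29: 1150 × 0.955 = 1098
30–39: 2210 × 0.946 = 2091
40–49: 1040 × 0.948 = 986
50+: 620 × 0.942 + 790 × 0.273 = 584 + 216 = 800
Net migration: 30–39 + 60 → 2151
Population now: 0–9=560, 10–19=1229, 20–29=1098, 30–39=2151, 40–49=986, 50+=800
Scenario B total after 1 period: 6824
Difference B − A = 6824 − 6720 = 104

104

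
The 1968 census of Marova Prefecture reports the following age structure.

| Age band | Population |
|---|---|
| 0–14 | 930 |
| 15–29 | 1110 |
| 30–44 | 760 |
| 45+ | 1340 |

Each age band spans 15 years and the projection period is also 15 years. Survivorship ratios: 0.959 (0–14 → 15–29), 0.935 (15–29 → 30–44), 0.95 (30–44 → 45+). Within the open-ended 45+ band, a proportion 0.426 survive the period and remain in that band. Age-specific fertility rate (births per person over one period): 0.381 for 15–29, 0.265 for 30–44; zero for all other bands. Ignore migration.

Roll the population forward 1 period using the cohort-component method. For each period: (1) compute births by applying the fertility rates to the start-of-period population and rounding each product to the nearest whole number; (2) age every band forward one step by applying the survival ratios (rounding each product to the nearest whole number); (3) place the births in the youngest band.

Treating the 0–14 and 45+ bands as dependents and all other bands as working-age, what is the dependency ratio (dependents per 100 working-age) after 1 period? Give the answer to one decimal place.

Numbering the groups 1..4 from youngest to oldest:
After projecting period 1:
Births: 1110 * 0.381 = 423 ; 760 * 0.265 = 201 ⇒ total 624
Group 2: 930 * 0.959 = 892
Group 3: 1110 * 0.935 = 1038
Group 4: 760 * 0.95 + 1340 * 0.426 = 722 + 571 = 1293
End of period: [624, 892, 1038, 1293]
Dependents (band 0–14 + band 45+) = 624 + 1293 = 1917; working-age = 1930; ratio = 1917/1930 × 100 = 99.3

99.3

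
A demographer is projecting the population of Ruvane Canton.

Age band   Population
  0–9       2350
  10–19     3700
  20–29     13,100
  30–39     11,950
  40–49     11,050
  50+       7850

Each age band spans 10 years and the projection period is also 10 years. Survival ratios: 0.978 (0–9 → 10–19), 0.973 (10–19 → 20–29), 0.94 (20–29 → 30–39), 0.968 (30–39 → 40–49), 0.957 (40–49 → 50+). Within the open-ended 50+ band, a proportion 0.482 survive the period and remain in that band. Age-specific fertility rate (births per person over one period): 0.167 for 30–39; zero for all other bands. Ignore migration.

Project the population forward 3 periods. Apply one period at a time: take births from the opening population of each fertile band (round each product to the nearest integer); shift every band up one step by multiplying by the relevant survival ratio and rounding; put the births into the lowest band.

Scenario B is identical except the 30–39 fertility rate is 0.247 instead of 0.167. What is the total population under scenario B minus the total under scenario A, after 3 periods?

— Period 1 —
Births: 11950 × 0.167 = 1996
10–19: 2350 × 0.978 = 2298
20–29: 3700 × 0.973 = 3600
30–39: 13100 × 0.94 = 12314
40–49: 11950 × 0.968 = 11568
50+: 11050 × 0.957 + 7850 × 0.482 = 10575 + 3784 = 14359
Population now: 0–9=1996, 10–19=2298, 20–29=3600, 30–39=12314, 40–49=11568, 50+=14359
— Period 2 —
Births: 12314 × 0.167 = 2056
10–19: 1996 × 0.978 = 1952
20–29: 2298 × 0.973 = 2236
30–39: 3600 × 0.94 = 3384
40–49: 12314 × 0.968 = 11920
50+: 11568 × 0.957 + 14359 × 0.482 = 11071 + 6921 = 17992
Population now: 0–9=2056, 10–19=1952, 20–29=2236, 30–39=3384, 40–49=11920, 50+=17992
— Period 3 —
Births: 3384 × 0.167 = 565
10–19: 2056 × 0.978 = 2011
20–29: 1952 × 0.973 = 1899
30–39: 2236 × 0.94 = 2102
40–49: 3384 × 0.968 = 3276
50+: 11920 × 0.957 + 17992 × 0.482 = 11407 + 8672 = 20079
Population now: 0–9=565, 10–19=2011, 20–29=1899, 30–39=2102, 40–49=3276, 50+=20079
Scenario A total after 3 periods: 29932
Scenario B projection —
— Period 1 —
Births: 11950 × 0.247 = 2952
10–19: 2350 × 0.978 = 2298
20–29: 3700 × 0.973 = 3600
30–39: 13100 × 0.94 = 12314
40–49: 11950 × 0.968 = 11568
50+: 11050 × 0.957 + 7850 × 0.482 = 10575 + 3784 = 14359
Population now: 0–9=2952, 10–19=2298, 20–29=3600, 30–39=12314, 40–49=11568, 50+=14359
— Period 2 —
Births: 12314 × 0.247 = 3042
10–19: 2952 × 0.978 = 2887
20–29: 2298 × 0.973 = 2236
30–39: 3600 × 0.94 = 3384
40–49: 12314 × 0.968 = 11920
50+: 11568 × 0.957 + 14359 × 0.482 = 11071 + 6921 = 17992
Population now: 0–9=3042, 10–19=2887, 20–29=2236, 30–39=3384, 40–49=11920, 50+=17992
— Period 3 —
Births: 3384 × 0.247 = 836
10–19: 3042 × 0.978 = 2975
20–29: 2887 × 0.973 = 2809
30–39: 2236 × 0.94 = 2102
40–49: 3384 × 0.968 = 3276
50+: 11920 × 0.957 + 17992 × 0.482 = 11407 + 8672 = 20079
Population now: 0–9=836, 10–19=2975, 20–29=2809, 30–39=2102, 40–49=3276, 50+=20079
Scenario B total after 3 periods: 32077
Difference B − A = 32077 − 29932 = 2145

2145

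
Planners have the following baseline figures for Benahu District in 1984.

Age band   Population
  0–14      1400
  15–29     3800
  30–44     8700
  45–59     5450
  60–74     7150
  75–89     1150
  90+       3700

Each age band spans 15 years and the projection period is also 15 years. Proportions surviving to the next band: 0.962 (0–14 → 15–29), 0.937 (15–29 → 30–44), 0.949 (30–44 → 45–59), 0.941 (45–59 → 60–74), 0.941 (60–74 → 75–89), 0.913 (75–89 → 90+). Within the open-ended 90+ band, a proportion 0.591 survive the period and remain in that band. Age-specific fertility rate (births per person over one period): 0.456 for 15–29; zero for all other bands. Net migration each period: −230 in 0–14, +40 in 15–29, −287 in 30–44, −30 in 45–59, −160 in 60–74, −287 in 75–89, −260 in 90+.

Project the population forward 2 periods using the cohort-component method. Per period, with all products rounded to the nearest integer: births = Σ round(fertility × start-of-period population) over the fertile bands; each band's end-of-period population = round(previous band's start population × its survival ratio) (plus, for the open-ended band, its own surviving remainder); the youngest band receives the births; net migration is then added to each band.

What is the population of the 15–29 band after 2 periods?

1486

Let group 1 be 0–14 through group 7 = 90+.
Period 1:
Births: 3800 × 0.456 = 1733
Group 2: 1400 × 0.962 = 1347
Group 3: 3800 × 0.937 = 3561
Group 4: 8700 × 0.949 = 8256
Group 5: 5450 × 0.941 = 5128
Group 6: 7150 × 0.941 = 6728
Group 7: 1150 × 0.913 + 3700 × 0.591 = 1050 + 2187 = 3237
Net migration: Group 1 − 230 → 1503; Group 2 + 40 → 1387; Group 3 − 287 → 3274; Group 4 − 30 → 8226; Group 5 − 160 → 4968; Group 6 − 287 → 6441; Group 7 − 260 → 2977
→ [1503, 1387, 3274, 8226, 4968, 6441, 2977]
Period 2:
Births: 1387 × 0.456 = 632
Group 2: 1503 × 0.962 = 1446
Group 3: 1387 × 0.937 = 1300
Group 4: 3274 × 0.949 = 3107
Group 5: 8226 × 0.941 = 7741
Group 6: 4968 × 0.941 = 4675
Group 7: 6441 × 0.913 + 2977 × 0.591 = 5881 + 1759 = 7640
Net migration: Group 1 − 230 → 402; Group 2 + 40 → 1486; Group 3 − 287 → 1013; Group 4 − 30 → 3077; Group 5 − 160 → 7581; Group 6 − 287 → 4388; Group 7 − 260 → 7380
→ [402, 1486, 1013, 3077, 7581, 4388, 7380]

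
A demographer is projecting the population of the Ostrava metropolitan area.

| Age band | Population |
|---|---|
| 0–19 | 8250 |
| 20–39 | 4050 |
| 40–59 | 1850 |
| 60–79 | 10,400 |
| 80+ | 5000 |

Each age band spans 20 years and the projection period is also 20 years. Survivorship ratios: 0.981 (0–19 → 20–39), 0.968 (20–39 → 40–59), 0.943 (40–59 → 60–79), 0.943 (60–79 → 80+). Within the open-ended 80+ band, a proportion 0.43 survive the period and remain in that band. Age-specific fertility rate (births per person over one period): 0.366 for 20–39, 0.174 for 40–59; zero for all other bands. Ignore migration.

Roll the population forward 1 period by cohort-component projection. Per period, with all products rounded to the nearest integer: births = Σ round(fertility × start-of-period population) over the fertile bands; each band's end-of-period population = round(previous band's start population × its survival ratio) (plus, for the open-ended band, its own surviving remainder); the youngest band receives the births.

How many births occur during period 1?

Call the groups 1 to 5, youngest first.
After projecting period 1:
Births: 4050 * 0.366 = 1482 ; 1850 * 0.174 = 322 — total 1804
Group 2: 8250 * 0.981 = 8093
Group 3: 4050 * 0.968 = 3920
Group 4: 1850 * 0.943 = 1745
Group 5: 10400 * 0.943 + 5000 * 0.43 = 9807 + 2150 = 11957
Giving 1804 / 8093 / 3920 / 1745 / 11957.

1804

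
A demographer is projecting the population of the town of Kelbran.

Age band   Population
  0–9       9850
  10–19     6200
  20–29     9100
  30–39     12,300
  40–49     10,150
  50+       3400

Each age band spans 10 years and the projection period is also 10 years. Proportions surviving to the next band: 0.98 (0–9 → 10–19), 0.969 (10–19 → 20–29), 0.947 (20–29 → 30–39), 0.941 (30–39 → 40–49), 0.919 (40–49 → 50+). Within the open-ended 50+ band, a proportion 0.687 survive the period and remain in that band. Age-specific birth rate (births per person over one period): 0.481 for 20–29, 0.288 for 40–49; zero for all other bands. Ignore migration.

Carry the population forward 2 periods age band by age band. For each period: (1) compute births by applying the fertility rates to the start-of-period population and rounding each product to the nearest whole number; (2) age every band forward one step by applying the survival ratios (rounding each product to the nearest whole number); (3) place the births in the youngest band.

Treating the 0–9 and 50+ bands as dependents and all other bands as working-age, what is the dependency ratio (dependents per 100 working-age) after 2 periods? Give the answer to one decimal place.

Period 1.
Births: 9100 × 0.481 = 4377 ; 10150 × 0.288 = 2923 — total 7300
10–19: 9850 × 0.98 = 9653
20–29: 6200 × 0.969 = 6008
30–39: 9100 × 0.947 = 8618
40–49: 12300 × 0.941 = 11574
50+: 10150 × 0.919 + 3400 × 0.687 = 9328 + 2336 = 11664
Population now: 0–9=7300, 10–19=9653, 20–29=6008, 30–39=8618, 40–49=11574, 50+=11664
Period 2.
Births: 6008 × 0.481 = 2890 ; 11574 × 0.288 = 3333 — total 6223
10–19: 7300 × 0.98 = 7154
20–29: 9653 × 0.969 = 9354
30–39: 6008 × 0.947 = 5690
40–49: 8618 × 0.941 = 8110
50+: 11574 × 0.919 + 11664 × 0.687 = 10637 + 8013 = 18650
Population now: 0–9=6223, 10–19=7154, 20–29=9354, 30–39=5690, 40–49=8110, 50+=18650
Dependents (band 0–9 + band 50+) = 6223 + 18650 = 24873; working-age = 30308; ratio = 24873/30308 × 100 = 82.1

82.1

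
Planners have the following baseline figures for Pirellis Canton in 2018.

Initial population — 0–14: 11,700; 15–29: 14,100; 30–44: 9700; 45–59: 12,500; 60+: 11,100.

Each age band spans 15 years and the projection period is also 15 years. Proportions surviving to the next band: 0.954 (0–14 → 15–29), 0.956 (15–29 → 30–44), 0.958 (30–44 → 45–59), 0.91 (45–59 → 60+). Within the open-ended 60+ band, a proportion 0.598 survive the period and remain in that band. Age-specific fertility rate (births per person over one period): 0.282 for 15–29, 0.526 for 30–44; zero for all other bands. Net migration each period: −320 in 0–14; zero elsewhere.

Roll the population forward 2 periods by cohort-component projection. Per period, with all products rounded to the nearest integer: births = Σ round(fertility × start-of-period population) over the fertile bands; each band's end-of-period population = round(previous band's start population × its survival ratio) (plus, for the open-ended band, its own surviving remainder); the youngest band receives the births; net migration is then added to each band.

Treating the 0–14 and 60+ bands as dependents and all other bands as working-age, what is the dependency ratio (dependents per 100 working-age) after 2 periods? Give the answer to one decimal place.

[period 1]
Births: 14100 × 0.282 = 3976 ; 9700 × 0.526 = 5102 — total 9078
15–29: 11700 × 0.954 = 11162
30–44: 14100 × 0.956 = 13480
45–59: 9700 × 0.958 = 9293
60+: 12500 × 0.91 + 11100 × 0.598 = 11375 + 6638 = 18013
Net migration: 0–14 − 320 → 8758
→ [8758, 11162, 13480, 9293, 18013]
[period 2]
Births: 11162 × 0.282 = 3148 ; 13480 × 0.526 = 7090 — total 10238
15–29: 8758 × 0.954 = 8355
30–44: 11162 × 0.956 = 10671
45–59: 13480 × 0.958 = 12914
60+: 9293 × 0.91 + 18013 × 0.598 = 8457 + 10772 = 19229
Net migration: 0–14 − 320 → 9918
→ [9918, 8355, 10671, 12914, 19229]
Dependents (band 0–14 + band 60+) = 9918 + 19229 = 29147; working-age = 31940; ratio = 29147/31940 × 100 = 91.3

91.3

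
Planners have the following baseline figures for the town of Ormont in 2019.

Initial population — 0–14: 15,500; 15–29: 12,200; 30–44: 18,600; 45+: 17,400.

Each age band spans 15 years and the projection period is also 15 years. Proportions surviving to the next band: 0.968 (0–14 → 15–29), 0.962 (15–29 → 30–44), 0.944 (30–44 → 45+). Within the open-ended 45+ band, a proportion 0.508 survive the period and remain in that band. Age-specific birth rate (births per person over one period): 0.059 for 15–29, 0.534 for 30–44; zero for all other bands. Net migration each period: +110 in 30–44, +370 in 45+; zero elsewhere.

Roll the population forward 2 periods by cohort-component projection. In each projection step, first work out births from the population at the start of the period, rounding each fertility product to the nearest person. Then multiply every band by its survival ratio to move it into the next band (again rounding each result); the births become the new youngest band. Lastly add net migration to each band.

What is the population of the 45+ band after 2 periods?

25151

(Bands numbered youngest = 1 to oldest = 4.)
— Period 1 —
Births: 12200 * 0.059 = 720, 18600 * 0.534 = 9932 — total 10652
Band 2: 15500 * 0.968 = 15004
Band 3: 12200 * 0.962 = 11736
Band 4: 18600 * 0.944 + 17400 * 0.508 = 17558 + 8839 = 26397
Net migration: Band 3 + 110 → 11846; Band 4 + 370 → 26767
End of period: [10652, 15004, 11846, 26767]
— Period 2 —
Births: 15004 * 0.059 = 885, 11846 * 0.534 = 6326 — total 7211
Band 2: 10652 * 0.968 = 10311
Band 3: 15004 * 0.962 = 14434
Band 4: 11846 * 0.944 + 26767 * 0.508 = 11183 + 13598 = 24781
Net migration: Band 3 + 110 → 14544; Band 4 + 370 → 25151
End of period: [7211, 10311, 14544, 25151]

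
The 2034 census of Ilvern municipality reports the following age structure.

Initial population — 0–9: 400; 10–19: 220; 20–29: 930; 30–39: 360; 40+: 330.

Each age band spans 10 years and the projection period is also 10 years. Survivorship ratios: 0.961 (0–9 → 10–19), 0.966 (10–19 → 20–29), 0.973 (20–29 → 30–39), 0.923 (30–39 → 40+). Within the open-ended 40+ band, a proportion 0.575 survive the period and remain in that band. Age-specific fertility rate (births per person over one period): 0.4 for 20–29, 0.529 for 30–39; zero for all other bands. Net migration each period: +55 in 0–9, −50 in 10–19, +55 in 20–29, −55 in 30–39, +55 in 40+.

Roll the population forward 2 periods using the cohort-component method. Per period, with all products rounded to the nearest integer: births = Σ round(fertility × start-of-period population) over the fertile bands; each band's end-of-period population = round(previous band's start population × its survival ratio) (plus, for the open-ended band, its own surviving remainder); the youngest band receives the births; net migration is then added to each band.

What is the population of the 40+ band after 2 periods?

[period 1]
Births: 930 × 0.4 = 372  |  360 × 0.529 = 190 — total 562
10–19: 400 × 0.961 = 384
20–29: 220 × 0.966 = 213
30–39: 930 × 0.973 = 905
40+: 360 × 0.923 + 330 × 0.575 = 332 + 190 = 522
Net migration: 0–9 + 55 → 617; 10–19 − 50 → 334; 20–29 + 55 → 268; 30–39 − 55 → 850; 40+ + 55 → 577
End of period: [617, 334, 268, 850, 577]
[period 2]
Births: 268 × 0.4 = 107  |  850 × 0.529 = 450 — total 557
10–19: 617 × 0.961 = 593
20–29: 334 × 0.966 = 323
30–39: 268 × 0.973 = 261
40+: 850 × 0.923 + 577 × 0.575 = 785 + 332 = 1117
Net migration: 0–9 + 55 → 612; 10–19 − 50 → 543; 20–29 + 55 → 378; 30–39 − 55 → 206; 40+ + 55 → 1172
End of period: [612, 543, 378, 206, 1172]

1172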